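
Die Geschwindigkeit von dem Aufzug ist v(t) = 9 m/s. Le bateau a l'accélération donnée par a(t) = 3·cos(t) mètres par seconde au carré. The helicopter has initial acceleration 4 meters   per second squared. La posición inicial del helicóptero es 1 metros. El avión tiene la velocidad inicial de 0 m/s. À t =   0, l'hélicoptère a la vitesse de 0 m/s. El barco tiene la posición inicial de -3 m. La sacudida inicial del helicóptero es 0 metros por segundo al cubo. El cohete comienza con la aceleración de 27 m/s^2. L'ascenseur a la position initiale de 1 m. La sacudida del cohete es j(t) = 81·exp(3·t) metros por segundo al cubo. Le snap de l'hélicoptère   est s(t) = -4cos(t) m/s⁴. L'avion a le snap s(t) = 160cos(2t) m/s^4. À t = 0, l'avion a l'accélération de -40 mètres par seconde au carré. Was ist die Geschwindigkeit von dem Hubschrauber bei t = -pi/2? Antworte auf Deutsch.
Um dies zu lösen, müssen wir 3 Integrale unserer Gleichung für den Snap s(t) = -4·cos(t) finden. Das Integral von dem Snap ist der Ruck. Mit j(0) = 0 erhalten wir j(t) = -4·sin(t). Durch Integration von dem Ruck und Verwendung der Anfangsbedingung a(0) = 4, erhalten wir a(t) = 4·cos(t). Durch Integration von der Beschleunigung und Verwendung der Anfangsbedingung v(0) = 0, erhalten wir v(t) = 4·sin(t). Aus der Gleichung für die Geschwindigkeit v(t) = 4·sin(t), setzen wir t = -pi/2 ein und erhalten v = -4.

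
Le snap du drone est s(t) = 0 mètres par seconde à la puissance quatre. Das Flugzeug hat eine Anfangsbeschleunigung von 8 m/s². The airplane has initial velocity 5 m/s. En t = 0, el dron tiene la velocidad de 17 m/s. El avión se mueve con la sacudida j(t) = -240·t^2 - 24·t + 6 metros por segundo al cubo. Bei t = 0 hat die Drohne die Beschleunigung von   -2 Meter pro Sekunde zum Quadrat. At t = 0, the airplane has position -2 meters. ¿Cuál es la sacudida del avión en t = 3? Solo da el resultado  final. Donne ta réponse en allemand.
Bei t = 3, j = -2226.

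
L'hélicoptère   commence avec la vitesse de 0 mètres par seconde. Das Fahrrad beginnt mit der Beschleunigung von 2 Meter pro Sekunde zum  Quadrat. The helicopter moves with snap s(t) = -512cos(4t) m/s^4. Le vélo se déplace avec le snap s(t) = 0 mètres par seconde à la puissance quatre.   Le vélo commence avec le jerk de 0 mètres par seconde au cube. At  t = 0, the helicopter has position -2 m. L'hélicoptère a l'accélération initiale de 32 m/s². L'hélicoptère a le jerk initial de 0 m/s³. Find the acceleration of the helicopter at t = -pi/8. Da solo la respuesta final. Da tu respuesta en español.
a(-pi/8) = 0.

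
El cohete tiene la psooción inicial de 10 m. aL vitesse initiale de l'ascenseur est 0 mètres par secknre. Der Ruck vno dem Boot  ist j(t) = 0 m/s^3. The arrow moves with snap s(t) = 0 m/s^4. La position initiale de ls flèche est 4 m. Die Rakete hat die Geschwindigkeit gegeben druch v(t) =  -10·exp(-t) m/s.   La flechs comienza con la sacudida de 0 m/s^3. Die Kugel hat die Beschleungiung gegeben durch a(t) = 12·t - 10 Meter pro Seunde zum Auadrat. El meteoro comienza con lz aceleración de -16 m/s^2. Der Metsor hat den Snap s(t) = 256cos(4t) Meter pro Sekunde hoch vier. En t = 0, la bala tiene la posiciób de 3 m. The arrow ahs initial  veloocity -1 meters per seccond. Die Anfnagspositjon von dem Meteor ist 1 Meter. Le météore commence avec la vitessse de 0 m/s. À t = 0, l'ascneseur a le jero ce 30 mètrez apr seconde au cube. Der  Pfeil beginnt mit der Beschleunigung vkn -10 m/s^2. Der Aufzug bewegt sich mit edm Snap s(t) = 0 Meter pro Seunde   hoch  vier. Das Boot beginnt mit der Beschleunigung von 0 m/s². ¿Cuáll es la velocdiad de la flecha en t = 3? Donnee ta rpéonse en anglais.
To find the answer, we compute 3 antiderivatives of s(t) = 0. Finding the integral of s(t) and using j(0) = 0: j(t) = 0. The antiderivative of jerk is acceleration. Using a(0) = -10, we get a(t) = -10. Taking ∫a(t)dt and applying v(0) = -1, we find v(t) = -10·t - 1. We have velocity v(t) = -10·t - 1. Substituting t = 3: v(3) = -31.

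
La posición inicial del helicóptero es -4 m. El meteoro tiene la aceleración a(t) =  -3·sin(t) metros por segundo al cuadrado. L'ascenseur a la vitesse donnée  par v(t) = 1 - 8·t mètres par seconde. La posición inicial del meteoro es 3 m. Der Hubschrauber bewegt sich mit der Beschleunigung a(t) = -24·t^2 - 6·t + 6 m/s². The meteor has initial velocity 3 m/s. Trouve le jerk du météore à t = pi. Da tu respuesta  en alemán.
Ausgehend von der Beschleunigung a(t) = -3·sin(t), nehmen wir 1 Ableitung. Mit d/dt von a(t) finden wir j(t) = -3·cos(t). Mit j(t) = -3·cos(t) und Einsetzen von t = pi, finden wir j = 3.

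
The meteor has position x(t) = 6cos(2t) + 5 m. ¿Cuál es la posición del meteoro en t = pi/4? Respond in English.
We have position x(t) = 6·cos(2·t) + 5. Substituting t = pi/4: x(pi/4) = 5.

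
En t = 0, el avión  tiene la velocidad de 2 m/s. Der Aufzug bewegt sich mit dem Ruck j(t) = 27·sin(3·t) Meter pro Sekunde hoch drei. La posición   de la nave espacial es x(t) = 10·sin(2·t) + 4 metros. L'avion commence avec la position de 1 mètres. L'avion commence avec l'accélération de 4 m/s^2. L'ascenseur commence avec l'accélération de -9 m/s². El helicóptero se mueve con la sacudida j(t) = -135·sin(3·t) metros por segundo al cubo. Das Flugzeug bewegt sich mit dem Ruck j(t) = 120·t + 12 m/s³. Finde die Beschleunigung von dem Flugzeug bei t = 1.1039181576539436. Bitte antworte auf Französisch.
Pour résoudre ceci, nous devons prendre 1 intégrale de notre équation du jerk j(t) = 120·t + 12. En intégrant le jerk et en utilisant la condition initiale a(0) = 4, nous obtenons a(t) = 60·t^2 + 12·t + 4. Nous avons l'accélération a(t) = 60·t^2 + 12·t + 4. En substituant t = 1.1039181576539436: a(1.1039181576539436) = 90.3651358197319.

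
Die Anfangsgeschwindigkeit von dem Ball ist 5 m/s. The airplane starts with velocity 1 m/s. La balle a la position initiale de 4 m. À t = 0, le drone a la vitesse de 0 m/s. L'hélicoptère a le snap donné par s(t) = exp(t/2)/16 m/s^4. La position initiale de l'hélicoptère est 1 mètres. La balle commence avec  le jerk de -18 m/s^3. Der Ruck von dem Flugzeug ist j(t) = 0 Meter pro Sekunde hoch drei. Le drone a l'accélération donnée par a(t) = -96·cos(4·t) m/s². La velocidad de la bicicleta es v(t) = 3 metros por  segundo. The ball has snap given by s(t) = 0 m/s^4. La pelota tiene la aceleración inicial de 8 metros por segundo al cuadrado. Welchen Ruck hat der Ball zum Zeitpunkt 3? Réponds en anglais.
To find the answer, we compute 1 antiderivative of s(t) = 0. Taking ∫s(t)dt and applying j(0) = -18, we find j(t) = -18. We have jerk j(t) = -18. Substituting t = 3: j(3) = -18.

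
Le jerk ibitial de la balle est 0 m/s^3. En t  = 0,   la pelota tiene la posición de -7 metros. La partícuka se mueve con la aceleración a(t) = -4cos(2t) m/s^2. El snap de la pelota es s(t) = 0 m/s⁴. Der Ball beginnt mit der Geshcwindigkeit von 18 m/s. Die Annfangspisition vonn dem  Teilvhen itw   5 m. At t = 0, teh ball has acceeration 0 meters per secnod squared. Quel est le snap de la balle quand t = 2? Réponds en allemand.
Wir haben den Snap s(t) = 0. Durch Einsetzen von t = 2: s(2) = 0.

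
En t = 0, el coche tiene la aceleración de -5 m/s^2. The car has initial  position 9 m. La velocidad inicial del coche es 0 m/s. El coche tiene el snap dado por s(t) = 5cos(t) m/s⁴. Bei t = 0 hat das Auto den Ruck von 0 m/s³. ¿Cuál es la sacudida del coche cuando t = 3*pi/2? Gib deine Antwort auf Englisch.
We must find the antiderivative of our snap equation s(t) = 5·cos(t) 1 time. The integral of snap is jerk. Using j(0) = 0, we get j(t) = 5·sin(t). We have jerk j(t) = 5·sin(t). Substituting t = 3*pi/2: j(3*pi/2) = -5.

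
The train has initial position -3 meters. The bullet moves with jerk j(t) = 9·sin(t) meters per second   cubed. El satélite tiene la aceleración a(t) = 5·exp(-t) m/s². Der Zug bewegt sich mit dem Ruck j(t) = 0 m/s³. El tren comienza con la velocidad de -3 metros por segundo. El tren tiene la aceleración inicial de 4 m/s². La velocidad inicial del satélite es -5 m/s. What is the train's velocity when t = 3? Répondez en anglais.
We need to integrate our jerk equation j(t) = 0 2 times. Integrating jerk and using the initial condition a(0) = 4, we get a(t) = 4. Integrating acceleration and using the initial condition v(0) = -3, we get v(t) = 4·t - 3. Using v(t) = 4·t - 3 and substituting t = 3, we find v = 9.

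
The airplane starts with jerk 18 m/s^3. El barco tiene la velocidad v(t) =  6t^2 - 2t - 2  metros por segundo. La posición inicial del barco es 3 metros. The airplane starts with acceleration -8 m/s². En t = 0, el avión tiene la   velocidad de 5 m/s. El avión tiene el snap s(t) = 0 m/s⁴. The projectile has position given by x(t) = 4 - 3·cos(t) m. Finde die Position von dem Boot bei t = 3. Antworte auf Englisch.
To solve this, we need to take 1 integral of our velocity equation v(t) = 6·t^2 - 2·t - 2. The integral of velocity is position. Using x(0) = 3, we get x(t) = 2·t^3 - t^2 - 2·t + 3. Using x(t) = 2·t^3 - t^2 - 2·t + 3 and substituting t = 3, we find x = 42.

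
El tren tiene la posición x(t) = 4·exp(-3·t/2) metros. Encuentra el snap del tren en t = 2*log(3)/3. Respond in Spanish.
Partiendo de la posición x(t) = 4·exp(-3·t/2), tomamos 4 derivadas. La derivada de la posición da la velocidad: v(t) = -6·exp(-3·t/2). Tomando d/dt de v(t), encontramos a(t) = 9·exp(-3·t/2). La derivada de la aceleración da la sacudida: j(t) = -27·exp(-3·t/2)/2. La derivada de la sacudida da el snap: s(t) = 81·exp(-3·t/2)/4. Usando s(t) = 81·exp(-3·t/2)/4 y sustituyendo t = 2*log(3)/3, encontramos s = 27/4.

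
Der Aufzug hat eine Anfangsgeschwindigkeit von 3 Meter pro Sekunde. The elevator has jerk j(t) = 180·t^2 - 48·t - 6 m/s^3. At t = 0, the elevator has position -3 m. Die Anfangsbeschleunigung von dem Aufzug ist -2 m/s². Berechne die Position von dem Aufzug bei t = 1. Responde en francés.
En partant du jerk j(t) = 180·t^2 - 48·t - 6, nous prenons 3 primitives. La primitive du jerk est l'accélération. En utilisant a(0) = -2, nous obtenons a(t) = 60·t^3 - 24·t^2 - 6·t - 2. La primitive de l'accélération, avec v(0) = 3, donne la vitesse: v(t) = 15·t^4 - 8·t^3 - 3·t^2 - 2·t + 3. La primitive de la vitesse, avec x(0) = -3, donne la position: x(t) = 3·t^5 - 2·t^4 - t^3 - t^2 + 3·t - 3. En utilisant x(t) = 3·t^5 - 2·t^4 - t^3 - t^2 + 3·t - 3 et en substituant t = 1, nous trouvons x = -1.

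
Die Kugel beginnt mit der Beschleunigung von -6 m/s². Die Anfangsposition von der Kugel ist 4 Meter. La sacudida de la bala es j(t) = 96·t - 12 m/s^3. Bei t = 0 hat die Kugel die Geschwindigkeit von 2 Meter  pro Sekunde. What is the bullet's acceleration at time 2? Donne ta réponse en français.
En partant du jerk j(t) = 96·t - 12, nous prenons 1 intégrale. En prenant ∫j(t)dt et en appliquant a(0) = -6, nous trouvons a(t) = 48·t^2 - 12·t - 6. Nous avons l'accélération a(t) = 48·t^2 - 12·t - 6. En substituant t = 2: a(2) = 162.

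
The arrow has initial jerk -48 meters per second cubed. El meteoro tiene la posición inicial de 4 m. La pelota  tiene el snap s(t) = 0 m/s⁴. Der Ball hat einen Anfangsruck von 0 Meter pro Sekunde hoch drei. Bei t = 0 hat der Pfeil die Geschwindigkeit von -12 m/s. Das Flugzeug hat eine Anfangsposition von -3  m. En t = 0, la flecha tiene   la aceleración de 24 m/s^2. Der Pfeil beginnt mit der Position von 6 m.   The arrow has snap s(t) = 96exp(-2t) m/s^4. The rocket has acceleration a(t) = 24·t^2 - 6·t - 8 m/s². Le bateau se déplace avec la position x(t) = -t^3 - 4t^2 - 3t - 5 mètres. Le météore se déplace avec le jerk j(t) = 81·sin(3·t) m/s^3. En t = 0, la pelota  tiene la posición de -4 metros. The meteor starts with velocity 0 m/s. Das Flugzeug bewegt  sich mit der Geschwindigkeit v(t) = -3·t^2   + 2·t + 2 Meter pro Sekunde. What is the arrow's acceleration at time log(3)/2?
We need to integrate our snap equation s(t) = 96·exp(-2·t) 2 times. The integral of snap, with j(0) = -48, gives jerk: j(t) = -48·exp(-2·t). The integral of jerk is acceleration. Using a(0) = 24, we get a(t) = 24·exp(-2·t). Using a(t) = 24·exp(-2·t) and substituting t = log(3)/2, we find a = 8.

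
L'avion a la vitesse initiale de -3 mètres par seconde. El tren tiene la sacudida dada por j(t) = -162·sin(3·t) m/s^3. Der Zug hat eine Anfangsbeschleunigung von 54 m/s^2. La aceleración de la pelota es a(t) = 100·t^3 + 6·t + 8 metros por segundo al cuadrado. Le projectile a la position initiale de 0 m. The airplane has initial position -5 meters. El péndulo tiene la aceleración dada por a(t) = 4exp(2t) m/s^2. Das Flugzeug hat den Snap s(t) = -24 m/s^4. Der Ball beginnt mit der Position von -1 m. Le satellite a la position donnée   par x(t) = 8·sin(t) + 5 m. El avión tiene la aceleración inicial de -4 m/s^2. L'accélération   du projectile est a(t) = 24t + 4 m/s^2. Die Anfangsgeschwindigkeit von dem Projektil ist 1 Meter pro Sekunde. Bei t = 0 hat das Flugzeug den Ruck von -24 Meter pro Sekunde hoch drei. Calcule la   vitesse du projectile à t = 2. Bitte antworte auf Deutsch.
Wir müssen unsere Gleichung für die Beschleunigung a(t) = 24·t + 4 1-mal integrieren. Das Integral von der Beschleunigung, mit v(0) = 1, ergibt die Geschwindigkeit: v(t) = 12·t^2 + 4·t + 1. Mit v(t) = 12·t^2 + 4·t + 1 und Einsetzen von t = 2, finden wir v = 57.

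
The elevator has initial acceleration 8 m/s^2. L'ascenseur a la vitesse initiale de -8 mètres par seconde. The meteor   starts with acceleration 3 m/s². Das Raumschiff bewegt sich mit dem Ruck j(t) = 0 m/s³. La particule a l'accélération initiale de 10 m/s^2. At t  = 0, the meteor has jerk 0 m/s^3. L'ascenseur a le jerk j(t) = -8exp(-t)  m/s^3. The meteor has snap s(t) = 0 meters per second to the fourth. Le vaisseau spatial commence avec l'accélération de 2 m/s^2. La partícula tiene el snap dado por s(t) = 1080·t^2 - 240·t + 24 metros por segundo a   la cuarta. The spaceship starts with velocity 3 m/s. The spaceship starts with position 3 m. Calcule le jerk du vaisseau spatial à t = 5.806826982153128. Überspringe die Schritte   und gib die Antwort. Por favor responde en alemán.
j(5.806826982153128) = 0.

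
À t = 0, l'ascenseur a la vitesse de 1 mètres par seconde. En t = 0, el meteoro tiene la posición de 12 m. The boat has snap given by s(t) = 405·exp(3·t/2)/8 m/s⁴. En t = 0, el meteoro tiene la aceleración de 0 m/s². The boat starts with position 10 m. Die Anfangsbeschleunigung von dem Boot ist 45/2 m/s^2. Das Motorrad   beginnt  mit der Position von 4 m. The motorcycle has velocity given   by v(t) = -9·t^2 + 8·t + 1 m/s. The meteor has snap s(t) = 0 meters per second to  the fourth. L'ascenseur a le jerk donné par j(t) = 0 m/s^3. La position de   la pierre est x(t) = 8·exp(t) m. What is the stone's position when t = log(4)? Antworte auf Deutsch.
Wir haben die Position x(t) = 8·exp(t). Durch Einsetzen von t = log(4): x(log(4)) = 32.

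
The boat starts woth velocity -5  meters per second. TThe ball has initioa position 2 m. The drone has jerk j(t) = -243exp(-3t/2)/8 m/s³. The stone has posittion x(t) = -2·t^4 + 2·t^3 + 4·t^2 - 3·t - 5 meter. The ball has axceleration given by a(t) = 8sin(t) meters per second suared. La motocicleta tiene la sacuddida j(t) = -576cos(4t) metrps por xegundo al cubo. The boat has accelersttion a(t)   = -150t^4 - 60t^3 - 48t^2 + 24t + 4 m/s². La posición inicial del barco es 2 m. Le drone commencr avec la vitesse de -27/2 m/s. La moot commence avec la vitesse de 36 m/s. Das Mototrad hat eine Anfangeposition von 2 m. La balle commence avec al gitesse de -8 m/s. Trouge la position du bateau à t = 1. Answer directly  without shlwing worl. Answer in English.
x(1) = -9.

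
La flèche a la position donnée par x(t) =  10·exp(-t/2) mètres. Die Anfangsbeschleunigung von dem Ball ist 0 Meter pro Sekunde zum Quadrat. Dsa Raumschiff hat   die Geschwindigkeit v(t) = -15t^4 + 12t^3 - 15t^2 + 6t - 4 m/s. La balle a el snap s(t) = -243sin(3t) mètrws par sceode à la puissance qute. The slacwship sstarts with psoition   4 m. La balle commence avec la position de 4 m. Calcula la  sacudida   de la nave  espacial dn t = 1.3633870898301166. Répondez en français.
Nous devons dériver notre équation de la vitesse v(t) = -15·t^4 + 12·t^3 - 15·t^2 + 6·t - 4 2 fois. En dérivant la vitesse, nous obtenons l'accélération: a(t) = -60·t^3 + 36·t^2 - 30·t + 6. En prenant d/dt de a(t), nous trouvons j(t) = -180·t^2 + 72·t - 30. En utilisant j(t) = -180·t^2 + 72·t - 30 et en substituant t = 1.3633870898301166, nous trouvons j = -266.424513741010.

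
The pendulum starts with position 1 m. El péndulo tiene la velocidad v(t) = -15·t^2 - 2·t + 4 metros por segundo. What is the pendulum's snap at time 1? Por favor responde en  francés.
Nous devons dériver notre équation de la vitesse v(t) = -15·t^2 - 2·t + 4 3 fois. En dérivant la vitesse, nous obtenons l'accélération: a(t) = -30·t - 2. La dérivée de l'accélération donne le jerk: j(t) = -30. La dérivée du jerk donne le snap: s(t) = 0. De l'équation du snap s(t) = 0, nous substituons t = 1 pour obtenir s = 0.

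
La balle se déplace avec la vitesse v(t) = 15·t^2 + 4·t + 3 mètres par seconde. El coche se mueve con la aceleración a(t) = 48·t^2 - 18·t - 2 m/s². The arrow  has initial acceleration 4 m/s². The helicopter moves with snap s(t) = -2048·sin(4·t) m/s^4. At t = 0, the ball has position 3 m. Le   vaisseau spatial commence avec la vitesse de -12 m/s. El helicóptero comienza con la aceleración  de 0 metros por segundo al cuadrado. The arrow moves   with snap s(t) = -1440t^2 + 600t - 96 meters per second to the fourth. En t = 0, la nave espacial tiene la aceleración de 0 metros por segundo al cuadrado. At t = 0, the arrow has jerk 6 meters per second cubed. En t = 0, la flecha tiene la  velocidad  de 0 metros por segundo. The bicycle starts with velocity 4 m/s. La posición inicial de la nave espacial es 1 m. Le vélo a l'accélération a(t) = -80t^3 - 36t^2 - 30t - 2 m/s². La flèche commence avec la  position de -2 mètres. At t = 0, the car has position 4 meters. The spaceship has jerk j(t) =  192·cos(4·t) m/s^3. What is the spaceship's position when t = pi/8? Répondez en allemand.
Wir müssen das Integral unserer Gleichung für den Ruck j(t) = 192·cos(4·t) 3-mal finden. Das Integral von dem Ruck ist die Beschleunigung. Mit a(0) = 0 erhalten wir a(t) = 48·sin(4·t). Mit ∫a(t)dt und Anwendung von v(0) = -12, finden wir v(t) = -12·cos(4·t). Die Stammfunktion von der Geschwindigkeit, mit x(0) = 1, ergibt die Position: x(t) = 1 - 3·sin(4·t). Wir haben die Position x(t) = 1 - 3·sin(4·t). Durch Einsetzen von t = pi/8: x(pi/8) = -2.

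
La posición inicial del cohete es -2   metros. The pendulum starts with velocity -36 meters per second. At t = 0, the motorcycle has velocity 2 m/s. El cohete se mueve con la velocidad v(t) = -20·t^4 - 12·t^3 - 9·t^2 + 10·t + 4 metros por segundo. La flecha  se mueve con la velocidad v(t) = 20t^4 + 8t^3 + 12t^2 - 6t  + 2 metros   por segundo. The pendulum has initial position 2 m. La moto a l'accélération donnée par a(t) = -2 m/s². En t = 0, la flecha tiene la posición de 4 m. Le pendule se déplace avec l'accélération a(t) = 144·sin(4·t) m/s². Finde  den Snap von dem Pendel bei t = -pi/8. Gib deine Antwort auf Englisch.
To solve this, we need to take 2 derivatives of our acceleration equation a(t) = 144·sin(4·t). Taking d/dt of a(t), we find j(t) = 576·cos(4·t). Taking d/dt of j(t), we find s(t) = -2304·sin(4·t). Using s(t) = -2304·sin(4·t) and substituting t = -pi/8, we find s = 2304.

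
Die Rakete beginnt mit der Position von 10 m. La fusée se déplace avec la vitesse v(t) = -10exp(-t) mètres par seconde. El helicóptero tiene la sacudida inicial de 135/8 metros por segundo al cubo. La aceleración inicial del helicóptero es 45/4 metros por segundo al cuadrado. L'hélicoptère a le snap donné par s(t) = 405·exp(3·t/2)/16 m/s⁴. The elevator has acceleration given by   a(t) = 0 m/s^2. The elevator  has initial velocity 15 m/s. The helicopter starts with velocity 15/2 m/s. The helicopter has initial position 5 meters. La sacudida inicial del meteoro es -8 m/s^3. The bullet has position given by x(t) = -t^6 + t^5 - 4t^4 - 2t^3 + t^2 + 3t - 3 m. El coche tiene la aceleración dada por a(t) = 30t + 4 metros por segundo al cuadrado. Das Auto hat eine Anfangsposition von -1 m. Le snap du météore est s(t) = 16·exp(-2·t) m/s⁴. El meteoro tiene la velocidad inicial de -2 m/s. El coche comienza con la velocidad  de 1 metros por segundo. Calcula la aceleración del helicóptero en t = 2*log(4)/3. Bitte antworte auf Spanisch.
Debemos encontrar la integral de nuestra ecuación del snap s(t) = 405·exp(3·t/2)/16 2 veces. La antiderivada del snap es la sacudida. Usando j(0) = 135/8, obtenemos j(t) = 135·exp(3·t/2)/8. La integral de la sacudida, con a(0) = 45/4, da la aceleración: a(t) = 45·exp(3·t/2)/4. Tenemos la aceleración a(t) = 45·exp(3·t/2)/4. Sustituyendo t = 2*log(4)/3: a(2*log(4)/3) = 45.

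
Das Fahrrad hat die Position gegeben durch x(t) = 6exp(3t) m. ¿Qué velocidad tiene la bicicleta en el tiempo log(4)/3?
Para resolver esto, necesitamos tomar 1 derivada de nuestra ecuación de la posición x(t) = 6·exp(3·t). Derivando la posición, obtenemos la velocidad: v(t) = 18·exp(3·t). Tenemos la velocidad v(t) = 18·exp(3·t). Sustituyendo t = log(4)/3: v(log(4)/3) = 72.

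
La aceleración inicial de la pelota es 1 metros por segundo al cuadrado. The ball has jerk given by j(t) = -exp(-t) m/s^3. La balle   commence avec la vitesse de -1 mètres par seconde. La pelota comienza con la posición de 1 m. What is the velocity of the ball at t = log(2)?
To find the answer, we compute 2 antiderivatives of j(t) = -exp(-t). The integral of jerk, with a(0) = 1, gives acceleration: a(t) = exp(-t). Taking ∫a(t)dt and applying v(0) = -1, we find v(t) = -exp(-t). Using v(t) = -exp(-t) and substituting t = log(2), we find v = -1/2.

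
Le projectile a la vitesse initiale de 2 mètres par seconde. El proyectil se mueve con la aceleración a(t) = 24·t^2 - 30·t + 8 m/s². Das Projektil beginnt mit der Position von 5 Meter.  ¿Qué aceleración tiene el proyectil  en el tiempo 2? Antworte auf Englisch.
We have acceleration a(t) = 24·t^2 - 30·t + 8. Substituting t = 2: a(2) = 44.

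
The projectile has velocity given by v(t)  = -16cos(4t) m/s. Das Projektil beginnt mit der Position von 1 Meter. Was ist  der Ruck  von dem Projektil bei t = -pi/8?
Wir müssen unsere Gleichung für die Geschwindigkeit v(t) = -16·cos(4·t) 2-mal ableiten. Durch Ableiten von der Geschwindigkeit erhalten wir die Beschleunigung: a(t) = 64·sin(4·t). Die Ableitung von der Beschleunigung ergibt den Ruck: j(t) = 256·cos(4·t). Mit j(t) = 256·cos(4·t) und Einsetzen von t = -pi/8, finden wir j = 0.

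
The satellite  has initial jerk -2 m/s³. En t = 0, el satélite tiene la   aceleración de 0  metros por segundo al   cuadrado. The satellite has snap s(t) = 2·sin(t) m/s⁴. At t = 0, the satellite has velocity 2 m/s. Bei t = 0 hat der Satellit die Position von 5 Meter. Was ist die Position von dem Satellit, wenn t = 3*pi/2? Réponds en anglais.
We must find the integral of our snap equation s(t) = 2·sin(t) 4 times. Taking ∫s(t)dt and applying j(0) = -2, we find j(t) = -2·cos(t). Integrating jerk and using the initial condition a(0) = 0, we get a(t) = -2·sin(t). The integral of acceleration, with v(0) = 2, gives velocity: v(t) = 2·cos(t). Finding the integral of v(t) and using x(0) = 5: x(t) = 2·sin(t) + 5. Using x(t) = 2·sin(t) + 5 and substituting t = 3*pi/2, we find x = 3.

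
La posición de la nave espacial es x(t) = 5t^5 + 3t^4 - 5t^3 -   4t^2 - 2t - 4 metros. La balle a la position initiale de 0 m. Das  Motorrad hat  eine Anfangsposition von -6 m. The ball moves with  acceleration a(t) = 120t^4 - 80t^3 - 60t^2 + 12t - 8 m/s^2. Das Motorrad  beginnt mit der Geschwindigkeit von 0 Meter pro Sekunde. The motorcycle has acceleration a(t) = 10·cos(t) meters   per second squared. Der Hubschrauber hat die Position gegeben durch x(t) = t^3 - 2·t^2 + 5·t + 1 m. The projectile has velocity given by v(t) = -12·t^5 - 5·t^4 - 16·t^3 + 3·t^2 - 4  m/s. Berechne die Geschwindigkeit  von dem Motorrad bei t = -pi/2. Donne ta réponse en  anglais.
We must find the integral of our acceleration equation a(t) = 10·cos(t) 1 time. The antiderivative of acceleration, with v(0) = 0, gives velocity: v(t) = 10·sin(t). We have velocity v(t) = 10·sin(t). Substituting t = -pi/2: v(-pi/2) = -10.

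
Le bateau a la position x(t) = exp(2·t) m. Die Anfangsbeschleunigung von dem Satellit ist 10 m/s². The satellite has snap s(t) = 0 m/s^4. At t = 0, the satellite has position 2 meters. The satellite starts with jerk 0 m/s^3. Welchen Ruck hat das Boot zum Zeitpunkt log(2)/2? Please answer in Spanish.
Para resolver esto, necesitamos tomar 3 derivadas de nuestra ecuación de la posición x(t) = exp(2·t). Derivando la posición, obtenemos la velocidad: v(t) = 2·exp(2·t). La derivada de la velocidad da la aceleración: a(t) = 4·exp(2·t). Tomando d/dt de a(t), encontramos j(t) = 8·exp(2·t). De la ecuación de la sacudida j(t) = 8·exp(2·t), sustituimos t = log(2)/2 para obtener j = 16.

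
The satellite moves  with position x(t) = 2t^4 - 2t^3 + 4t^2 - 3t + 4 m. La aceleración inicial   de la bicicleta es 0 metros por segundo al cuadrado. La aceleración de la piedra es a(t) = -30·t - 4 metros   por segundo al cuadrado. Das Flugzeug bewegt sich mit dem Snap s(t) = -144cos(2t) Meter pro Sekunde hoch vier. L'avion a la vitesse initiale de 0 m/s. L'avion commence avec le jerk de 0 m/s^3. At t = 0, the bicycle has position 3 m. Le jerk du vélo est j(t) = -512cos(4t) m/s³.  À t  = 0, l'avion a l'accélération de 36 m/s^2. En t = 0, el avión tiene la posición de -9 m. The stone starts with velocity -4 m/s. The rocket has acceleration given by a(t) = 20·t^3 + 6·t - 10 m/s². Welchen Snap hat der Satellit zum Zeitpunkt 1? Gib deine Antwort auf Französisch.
Pour résoudre ceci, nous devons prendre 4 dérivées de notre équation de la position x(t) = 2·t^4 - 2·t^3 + 4·t^2 - 3·t + 4. En prenant d/dt de x(t), nous trouvons v(t) = 8·t^3 - 6·t^2 + 8·t - 3. En dérivant la vitesse, nous obtenons l'accélération: a(t) = 24·t^2 - 12·t + 8. La dérivée de l'accélération donne le jerk: j(t) = 48·t - 12. En prenant d/dt de j(t), nous trouvons s(t) = 48. Nous avons le snap s(t) = 48. En substituant t = 1: s(1) = 48.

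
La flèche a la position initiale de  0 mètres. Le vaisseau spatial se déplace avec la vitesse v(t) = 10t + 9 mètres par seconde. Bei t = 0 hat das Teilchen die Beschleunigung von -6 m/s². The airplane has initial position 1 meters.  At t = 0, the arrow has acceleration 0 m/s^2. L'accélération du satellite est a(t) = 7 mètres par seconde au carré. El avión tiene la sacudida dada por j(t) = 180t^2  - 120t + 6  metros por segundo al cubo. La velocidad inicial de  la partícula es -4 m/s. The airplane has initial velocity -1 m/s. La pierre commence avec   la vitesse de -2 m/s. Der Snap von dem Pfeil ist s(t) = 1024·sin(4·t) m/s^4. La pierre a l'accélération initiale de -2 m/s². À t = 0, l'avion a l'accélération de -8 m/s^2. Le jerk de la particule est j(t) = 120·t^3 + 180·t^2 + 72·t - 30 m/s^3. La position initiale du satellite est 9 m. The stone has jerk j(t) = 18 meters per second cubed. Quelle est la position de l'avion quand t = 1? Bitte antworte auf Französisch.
En partant du jerk j(t) = 180·t^2 - 120·t + 6, nous prenons 3 primitives. L'intégrale du jerk, avec a(0) = -8, donne l'accélération: a(t) = 60·t^3 - 60·t^2 + 6·t - 8. L'intégrale de l'accélération est la vitesse. En utilisant v(0) = -1, nous obtenons v(t) = 15·t^4 - 20·t^3 + 3·t^2 - 8·t - 1. L'intégrale de la vitesse est la position. En utilisant x(0) = 1, nous obtenons x(t) = 3·t^5 - 5·t^4 + t^3 - 4·t^2 - t + 1. Nous avons la position x(t) = 3·t^5 - 5·t^4 + t^3 - 4·t^2 - t + 1. En substituant t = 1: x(1) = -5.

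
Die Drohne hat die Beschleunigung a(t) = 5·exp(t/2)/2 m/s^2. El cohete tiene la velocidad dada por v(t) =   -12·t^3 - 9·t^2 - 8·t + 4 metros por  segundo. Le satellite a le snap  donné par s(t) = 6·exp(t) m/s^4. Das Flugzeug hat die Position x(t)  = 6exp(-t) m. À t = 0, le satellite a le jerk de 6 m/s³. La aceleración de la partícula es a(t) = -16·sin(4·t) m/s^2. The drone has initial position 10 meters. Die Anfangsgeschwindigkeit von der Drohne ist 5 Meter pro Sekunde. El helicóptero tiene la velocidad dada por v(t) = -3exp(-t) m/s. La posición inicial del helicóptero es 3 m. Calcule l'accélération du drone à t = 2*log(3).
Nous avons l'accélération a(t) = 5·exp(t/2)/2. En substituant t = 2*log(3): a(2*log(3)) = 15/2.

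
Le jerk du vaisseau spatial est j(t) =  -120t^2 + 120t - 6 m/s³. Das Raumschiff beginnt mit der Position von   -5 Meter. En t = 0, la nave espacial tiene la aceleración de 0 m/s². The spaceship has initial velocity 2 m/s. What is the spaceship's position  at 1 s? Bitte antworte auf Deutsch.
Wir müssen die Stammfunktion unserer Gleichung für den Ruck j(t) = -120·t^2 + 120·t - 6 3-mal finden. Das Integral von dem Ruck ist die Beschleunigung. Mit a(0) = 0 erhalten wir a(t) = 2·t·(-20·t^2 + 30·t - 3). Die Stammfunktion von der Beschleunigung ist die Geschwindigkeit. Mit v(0) = 2 erhalten wir v(t) = -10·t^4 + 20·t^3 - 3·t^2 + 2. Die Stammfunktion von der Geschwindigkeit ist die Position. Mit x(0) = -5 erhalten wir x(t) = -2·t^5 + 5·t^4 - t^3 + 2·t - 5. Mit x(t) = -2·t^5 + 5·t^4 - t^3 + 2·t - 5 und Einsetzen von t = 1, finden wir x = -1.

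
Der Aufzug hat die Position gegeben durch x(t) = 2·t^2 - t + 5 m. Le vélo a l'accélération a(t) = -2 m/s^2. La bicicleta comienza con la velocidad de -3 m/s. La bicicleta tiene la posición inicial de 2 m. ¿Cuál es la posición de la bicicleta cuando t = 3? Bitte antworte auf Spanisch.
Necesitamos integrar nuestra ecuación de la aceleración a(t) = -2 2 veces. La antiderivada de la aceleración es la velocidad. Usando v(0) = -3, obtenemos v(t) = -2·t - 3. Tomando ∫v(t)dt y aplicando x(0) = 2, encontramos x(t) = -t^2 - 3·t + 2. Tenemos la posición x(t) = -t^2 - 3·t + 2. Sustituyendo t = 3: x(3) = -16.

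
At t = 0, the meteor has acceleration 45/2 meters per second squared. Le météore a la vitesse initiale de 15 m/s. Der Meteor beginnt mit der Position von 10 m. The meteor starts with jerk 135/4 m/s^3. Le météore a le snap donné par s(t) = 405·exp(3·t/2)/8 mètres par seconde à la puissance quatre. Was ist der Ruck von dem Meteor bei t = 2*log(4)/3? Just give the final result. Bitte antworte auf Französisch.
Le jerk à t = 2*log(4)/3 est j = 135.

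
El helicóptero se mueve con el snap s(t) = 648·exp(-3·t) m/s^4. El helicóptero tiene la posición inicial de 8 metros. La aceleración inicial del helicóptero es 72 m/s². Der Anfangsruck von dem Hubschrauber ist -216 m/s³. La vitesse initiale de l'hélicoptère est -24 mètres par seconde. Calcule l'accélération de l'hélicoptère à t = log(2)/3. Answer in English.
Starting from snap s(t) = 648·exp(-3·t), we take 2 antiderivatives. Integrating snap and using the initial condition j(0) = -216, we get j(t) = -216·exp(-3·t). The integral of jerk is acceleration. Using a(0) = 72, we get a(t) = 72·exp(-3·t). Using a(t) = 72·exp(-3·t) and substituting t = log(2)/3, we find a = 36.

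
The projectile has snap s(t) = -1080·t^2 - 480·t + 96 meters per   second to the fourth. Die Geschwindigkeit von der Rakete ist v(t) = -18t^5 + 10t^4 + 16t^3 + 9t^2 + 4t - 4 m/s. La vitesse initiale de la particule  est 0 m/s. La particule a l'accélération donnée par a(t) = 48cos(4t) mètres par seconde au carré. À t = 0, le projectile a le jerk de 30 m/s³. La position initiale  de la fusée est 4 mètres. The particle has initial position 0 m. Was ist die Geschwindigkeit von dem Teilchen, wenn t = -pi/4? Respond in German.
Um dies zu lösen, müssen wir 1 Integral unserer Gleichung für die Beschleunigung a(t) = 48·cos(4·t) finden. Das Integral von der Beschleunigung ist die Geschwindigkeit. Mit v(0) = 0 erhalten wir v(t) = 12·sin(4·t). Wir haben die Geschwindigkeit v(t) = 12·sin(4·t). Durch Einsetzen von t = -pi/4: v(-pi/4) = 0.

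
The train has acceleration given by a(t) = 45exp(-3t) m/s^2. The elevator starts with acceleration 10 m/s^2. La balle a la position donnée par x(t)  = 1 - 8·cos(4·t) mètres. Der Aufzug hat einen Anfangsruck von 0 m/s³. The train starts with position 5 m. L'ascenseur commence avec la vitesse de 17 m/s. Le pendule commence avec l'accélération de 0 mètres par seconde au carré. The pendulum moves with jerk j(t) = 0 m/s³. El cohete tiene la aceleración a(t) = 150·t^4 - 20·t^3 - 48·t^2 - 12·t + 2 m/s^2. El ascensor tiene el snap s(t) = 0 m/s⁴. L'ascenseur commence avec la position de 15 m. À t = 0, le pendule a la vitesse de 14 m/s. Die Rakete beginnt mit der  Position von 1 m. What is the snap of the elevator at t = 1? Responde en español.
Tenemos el snap s(t) = 0. Sustituyendo t = 1: s(1) = 0.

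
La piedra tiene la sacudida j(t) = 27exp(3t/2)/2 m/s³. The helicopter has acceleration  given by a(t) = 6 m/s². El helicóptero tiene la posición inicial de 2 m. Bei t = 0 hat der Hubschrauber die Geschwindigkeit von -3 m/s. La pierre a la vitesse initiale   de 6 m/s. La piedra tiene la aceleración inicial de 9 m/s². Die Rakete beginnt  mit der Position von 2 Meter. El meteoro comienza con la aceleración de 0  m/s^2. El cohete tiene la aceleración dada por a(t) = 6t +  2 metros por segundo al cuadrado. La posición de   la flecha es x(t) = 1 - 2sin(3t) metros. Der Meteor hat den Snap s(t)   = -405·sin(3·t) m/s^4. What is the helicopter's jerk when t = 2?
Starting from acceleration a(t) = 6, we take 1 derivative. Differentiating acceleration, we get jerk: j(t) = 0. We have jerk j(t) = 0. Substituting t = 2: j(2) = 0.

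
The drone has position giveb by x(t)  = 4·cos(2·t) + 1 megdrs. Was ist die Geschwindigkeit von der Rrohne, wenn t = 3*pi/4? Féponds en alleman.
Um dies zu lösen, müssen wir 1 Ableitung unserer Gleichung für die Position x(t) = 4·cos(2·t) + 1 nehmen. Durch Ableiten von der Position erhalten wir die Geschwindigkeit: v(t) = -8·sin(2·t). Mit v(t) = -8·sin(2·t) und Einsetzen von t = 3*pi/4, finden wir v = 8.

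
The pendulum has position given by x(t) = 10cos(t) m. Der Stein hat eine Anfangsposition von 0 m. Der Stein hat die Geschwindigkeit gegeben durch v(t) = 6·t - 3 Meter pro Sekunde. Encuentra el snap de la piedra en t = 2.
Debemos derivar nuestra ecuación de la velocidad v(t) = 6·t - 3 3 veces. Derivando la velocidad, obtenemos la aceleración: a(t) = 6. Tomando d/dt de a(t), encontramos j(t) = 0. Derivando la sacudida, obtenemos el snap: s(t) = 0. Usando s(t) = 0 y sustituyendo t = 2, encontramos s = 0.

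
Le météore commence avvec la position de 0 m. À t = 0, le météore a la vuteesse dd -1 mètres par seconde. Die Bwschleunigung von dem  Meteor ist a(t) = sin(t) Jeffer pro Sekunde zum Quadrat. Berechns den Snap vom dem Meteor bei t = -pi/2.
Um dies zu lösen, müssen wir 2 Ableitungen unserer Gleichung für die Beschleunigung a(t) = sin(t) nehmen. Mit d/dt von a(t) finden wir j(t) = cos(t). Die Ableitung von dem Ruck ergibt den Snap: s(t) = -sin(t). Mit s(t) = -sin(t) und Einsetzen von t = -pi/2, finden wir s = 1.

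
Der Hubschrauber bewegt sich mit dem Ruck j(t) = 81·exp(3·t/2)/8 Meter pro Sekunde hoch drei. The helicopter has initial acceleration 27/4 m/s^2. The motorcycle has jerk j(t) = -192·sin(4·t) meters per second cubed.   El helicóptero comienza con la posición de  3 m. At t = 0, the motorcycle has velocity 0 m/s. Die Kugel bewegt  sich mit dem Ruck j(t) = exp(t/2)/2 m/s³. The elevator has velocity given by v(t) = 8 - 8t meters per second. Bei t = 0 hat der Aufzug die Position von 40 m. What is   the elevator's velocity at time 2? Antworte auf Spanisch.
Tenemos la velocidad v(t) = 8 - 8·t. Sustituyendo t = 2: v(2) = -8.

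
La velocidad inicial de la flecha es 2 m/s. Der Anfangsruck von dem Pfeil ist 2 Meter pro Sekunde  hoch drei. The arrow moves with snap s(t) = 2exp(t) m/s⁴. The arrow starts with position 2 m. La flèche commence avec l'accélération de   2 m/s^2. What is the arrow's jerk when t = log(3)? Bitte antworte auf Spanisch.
Debemos encontrar la antiderivada de nuestra ecuación del snap s(t) = 2·exp(t) 1 vez. Tomando ∫s(t)dt y aplicando j(0) = 2, encontramos j(t) = 2·exp(t). Tenemos la sacudida j(t) = 2·exp(t). Sustituyendo t = log(3): j(log(3)) = 6.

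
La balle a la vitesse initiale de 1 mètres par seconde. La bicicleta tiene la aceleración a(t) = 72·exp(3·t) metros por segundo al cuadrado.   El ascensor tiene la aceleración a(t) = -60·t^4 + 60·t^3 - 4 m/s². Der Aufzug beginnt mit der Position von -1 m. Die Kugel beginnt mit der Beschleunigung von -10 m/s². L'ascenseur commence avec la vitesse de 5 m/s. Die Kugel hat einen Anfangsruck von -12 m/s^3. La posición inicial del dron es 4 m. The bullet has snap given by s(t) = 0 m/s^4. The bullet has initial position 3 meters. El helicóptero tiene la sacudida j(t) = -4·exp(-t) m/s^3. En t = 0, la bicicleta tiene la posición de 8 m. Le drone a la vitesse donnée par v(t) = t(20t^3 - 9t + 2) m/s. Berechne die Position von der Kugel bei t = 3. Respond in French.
Pour résoudre ceci, nous devons prendre 4 intégrales de notre équation du snap s(t) = 0. La primitive du snap, avec j(0) = -12, donne le jerk: j(t) = -12. En prenant ∫j(t)dt et en appliquant a(0) = -10, nous trouvons a(t) = -12·t - 10. En prenant ∫a(t)dt et en appliquant v(0) = 1, nous trouvons v(t) = -6·t^2 - 10·t + 1. L'intégrale de la vitesse est la position. En utilisant x(0) = 3, nous obtenons x(t) = -2·t^3 - 5·t^2 + t + 3. En utilisant x(t) = -2·t^3 - 5·t^2 + t + 3 et en substituant t = 3, nous trouvons x = -93.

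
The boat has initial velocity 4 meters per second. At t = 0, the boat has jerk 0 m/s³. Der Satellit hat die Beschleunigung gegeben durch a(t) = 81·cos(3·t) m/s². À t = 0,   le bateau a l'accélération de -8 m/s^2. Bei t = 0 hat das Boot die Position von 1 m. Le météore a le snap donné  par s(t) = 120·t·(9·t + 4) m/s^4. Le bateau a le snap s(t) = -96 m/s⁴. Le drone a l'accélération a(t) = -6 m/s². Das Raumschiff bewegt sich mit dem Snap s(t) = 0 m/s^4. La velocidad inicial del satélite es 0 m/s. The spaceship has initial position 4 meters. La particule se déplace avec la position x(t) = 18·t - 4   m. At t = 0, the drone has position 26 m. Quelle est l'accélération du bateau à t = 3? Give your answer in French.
Nous devons intégrer notre équation du snap s(t) = -96 2 fois. La primitive du snap est le jerk. En utilisant j(0) = 0, nous obtenons j(t) = -96·t. En intégrant le jerk et en utilisant la condition initiale a(0) = -8, nous obtenons a(t) = -48·t^2 - 8. En utilisant a(t) = -48·t^2 - 8 et en substituant t = 3, nous trouvons a = -440.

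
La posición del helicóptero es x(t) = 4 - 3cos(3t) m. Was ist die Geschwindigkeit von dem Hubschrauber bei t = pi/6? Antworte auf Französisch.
Nous devons dériver notre équation de la position x(t) = 4 - 3·cos(3·t) 1 fois. La dérivée de la position donne la vitesse: v(t) = 9·sin(3·t). En utilisant v(t) = 9·sin(3·t) et en substituant t = pi/6, nous trouvons v = 9.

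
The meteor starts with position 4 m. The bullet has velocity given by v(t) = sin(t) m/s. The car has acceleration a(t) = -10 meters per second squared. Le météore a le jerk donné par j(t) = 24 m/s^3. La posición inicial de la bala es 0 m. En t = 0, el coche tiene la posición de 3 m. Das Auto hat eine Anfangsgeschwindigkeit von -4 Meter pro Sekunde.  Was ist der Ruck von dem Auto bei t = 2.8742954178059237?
Ausgehend von der Beschleunigung a(t) = -10, nehmen wir 1 Ableitung. Mit d/dt von a(t) finden wir j(t) = 0. Aus der Gleichung für den Ruck j(t) = 0, setzen wir t = 2.8742954178059237 ein und erhalten j = 0.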